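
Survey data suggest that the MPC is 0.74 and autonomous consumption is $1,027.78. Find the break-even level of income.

Y = 3953

At break-even, C = Y: 1027.78 + 0.74Y = Y
0.26Y = 1027.78, so Y = 1027.78/0.26 = 3953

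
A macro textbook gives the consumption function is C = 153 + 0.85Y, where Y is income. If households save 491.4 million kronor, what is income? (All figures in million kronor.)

Y = 4296

S = Y − C = -153 + 0.15Y
-153 + 0.15Y = 491.4, so 0.15Y = 644.4 and Y = 4296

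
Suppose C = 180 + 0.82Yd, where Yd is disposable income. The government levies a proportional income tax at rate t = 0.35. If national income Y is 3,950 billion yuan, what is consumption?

Yd = (1 − 0.35)(3950) = 0.65(3950) = 2567.5
C = 180 + 0.82(2567.5) = 180 + 2105.35 = 2285.35

C = 2285.35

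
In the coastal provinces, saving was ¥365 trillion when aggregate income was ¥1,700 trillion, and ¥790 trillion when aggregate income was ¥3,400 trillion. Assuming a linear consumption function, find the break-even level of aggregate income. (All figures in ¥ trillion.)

MPS = ΔS/ΔY = (790 − 365)/(3400 − 1700) = 425/1700 = 0.25
MPC = 1 − MPS = 0.75
From S(1700) = 365: −a + 0.25(1700) = 365, so a = 425 − 365 = 60
Break-even (S = 0): Y = a/MPS = 60/0.25 = 240

Y = 240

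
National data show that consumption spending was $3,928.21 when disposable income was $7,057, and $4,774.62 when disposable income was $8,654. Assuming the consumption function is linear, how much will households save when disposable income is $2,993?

S = 1218.71

MPC = (4774.62 − 3928.21)/(8654 − 7057) = 846.41/1597 = 0.53
a = 3928.21 − 0.53(7057) = 3928.21 − 3740.21 = 188
C = 188 + 0.53(2993) = 1774.29
S = 2993 − 1774.29 = 1218.71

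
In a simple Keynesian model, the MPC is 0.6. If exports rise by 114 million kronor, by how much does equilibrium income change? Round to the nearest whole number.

ΔY ≈ 285

The multiplier is 1/(1 − MPC) = 1/0.4.
ΔY = 114/0.4 = 285.00 ≈ 285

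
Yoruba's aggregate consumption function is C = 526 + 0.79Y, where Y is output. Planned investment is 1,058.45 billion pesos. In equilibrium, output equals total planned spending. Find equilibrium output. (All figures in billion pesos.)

Y = C + I = 526 + 0.79Y + 1058.45
Y − 0.79Y = 1584.45
0.21Y = 1584.45, so Y = 1584.45/0.21 = 7545

Y = 7545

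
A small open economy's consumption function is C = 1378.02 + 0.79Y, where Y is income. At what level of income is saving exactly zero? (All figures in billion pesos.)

Y = 6562

At break-even, C = Y: 1378.02 + 0.79Y = Y
0.21Y = 1378.02, so Y = 1378.02/0.21 = 6562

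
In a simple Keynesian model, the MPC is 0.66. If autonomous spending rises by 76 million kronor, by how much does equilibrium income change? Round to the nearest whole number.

ΔY ≈ 224

The multiplier is 1/(1 − MPC) = 1/0.34.
ΔY = 76/0.34 = 223.53 ≈ 224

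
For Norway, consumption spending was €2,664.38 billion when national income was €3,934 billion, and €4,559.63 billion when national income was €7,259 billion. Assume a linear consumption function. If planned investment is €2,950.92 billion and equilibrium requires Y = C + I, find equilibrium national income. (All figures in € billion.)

MPC = (4559.63 − 2664.38)/(7259 − 3934) = 1895.25/3325 = 0.57
a = 2664.38 − 0.57(3934) = 422
Equilibrium: Y = 422 + 0.57Y + 2950.92
0.43Y = 3372.92, so Y = 3372.92/0.43 = 7844

Y = 7844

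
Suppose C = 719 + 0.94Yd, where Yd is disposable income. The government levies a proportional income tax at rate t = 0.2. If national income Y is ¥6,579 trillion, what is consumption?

Yd = (1 − 0.2)(6579) = 0.8(6579) = 5263.2
C = 719 + 0.94(5263.2) = 719 + 4947.408 = 5666.408

C = 5666.408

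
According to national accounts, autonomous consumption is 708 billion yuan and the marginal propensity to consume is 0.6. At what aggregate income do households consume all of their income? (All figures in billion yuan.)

At break-even, C = Y: 708 + 0.6Y = Y
0.4Y = 708, so Y = 708/0.4 = 1770

Y = 1770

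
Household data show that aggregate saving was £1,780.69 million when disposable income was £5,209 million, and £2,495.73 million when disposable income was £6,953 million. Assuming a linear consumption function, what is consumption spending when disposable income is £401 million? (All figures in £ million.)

MPS = ΔS/ΔY = (2495.73 − 1780.69)/(6953 − 5209) = 715.04/1744 = 0.41
MPC = 1 − MPS = 0.59
Autonomous saving = 1780.69 − 0.41(5209) = -355, so a = 355
C = 355 + 0.59(401) = 355 + 236.59 = 591.59

C = 591.59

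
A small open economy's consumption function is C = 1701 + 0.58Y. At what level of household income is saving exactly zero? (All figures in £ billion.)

Y = 4050

At break-even, C = Y: 1701 + 0.58Y = Y
0.42Y = 1701, so Y = 1701/0.42 = 4050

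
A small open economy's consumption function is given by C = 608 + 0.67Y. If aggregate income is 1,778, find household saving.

S = -21.26

C = 608 + 0.67(1778) = 608 + 1191.26 = 1799.26
S = Y − C = 1778 − 1799.26 = -21.26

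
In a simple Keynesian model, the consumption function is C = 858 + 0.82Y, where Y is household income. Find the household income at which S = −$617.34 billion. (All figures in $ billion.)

S = Y − C = -858 + 0.18Y
-858 + 0.18Y = -617.34, so 0.18Y = 240.66 and Y = 1337

Y = 1337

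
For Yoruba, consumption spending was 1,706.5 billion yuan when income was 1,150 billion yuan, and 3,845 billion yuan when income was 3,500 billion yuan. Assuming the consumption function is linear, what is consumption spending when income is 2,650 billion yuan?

MPC = (3845 − 1706.5)/(3500 − 1150) = 2138.5/2350 = 0.91
a = 1706.5 − 0.91(1150) = 1706.5 − 1046.5 = 660
C = 660 + 0.91(2650) = 660 + 2411.5 = 3071.5

C = 3071.5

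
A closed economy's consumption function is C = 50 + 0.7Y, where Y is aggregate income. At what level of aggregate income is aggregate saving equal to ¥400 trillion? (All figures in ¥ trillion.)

Y = 1500

S = Y − C = -50 + 0.3Y
-50 + 0.3Y = 400, so 0.3Y = 450 and Y = 1500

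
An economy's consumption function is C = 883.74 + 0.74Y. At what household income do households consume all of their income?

At break-even, C = Y: 883.74 + 0.74Y = Y
0.26Y = 883.74, so Y = 883.74/0.26 = 3399

Y = 3399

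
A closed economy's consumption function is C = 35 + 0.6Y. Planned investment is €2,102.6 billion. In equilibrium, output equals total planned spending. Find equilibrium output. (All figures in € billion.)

Y = 5344

Y = C + I = 35 + 0.6Y + 2102.6
Y − 0.6Y = 2137.6
0.4Y = 2137.6, so Y = 2137.6/0.4 = 5344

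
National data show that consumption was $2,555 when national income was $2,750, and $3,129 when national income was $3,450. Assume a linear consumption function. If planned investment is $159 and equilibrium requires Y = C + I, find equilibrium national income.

Y = 2550

MPC = (3129 − 2555)/(3450 − 2750) = 574/700 = 0.82
a = 2555 − 0.82(2750) = 300
Equilibrium: Y = 300 + 0.82Y + 159
0.18Y = 459, so Y = 459/0.18 = 2550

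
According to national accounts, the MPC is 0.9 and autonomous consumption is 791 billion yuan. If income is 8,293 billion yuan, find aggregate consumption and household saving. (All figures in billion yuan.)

C = 791 + 0.9(8293) = 791 + 7463.7 = 8254.7
S = Y − C = 8293 − 8254.7 = 38.3

C = 8254.7; S = 38.3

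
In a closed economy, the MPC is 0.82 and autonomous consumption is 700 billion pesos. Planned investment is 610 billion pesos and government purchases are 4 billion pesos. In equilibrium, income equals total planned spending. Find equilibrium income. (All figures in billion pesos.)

Y = 7300

Y = C + I + G = 700 + 0.82Y + 610 + 4
Y − 0.82Y = 1314
0.18Y = 1314, so Y = 1314/0.18 = 7300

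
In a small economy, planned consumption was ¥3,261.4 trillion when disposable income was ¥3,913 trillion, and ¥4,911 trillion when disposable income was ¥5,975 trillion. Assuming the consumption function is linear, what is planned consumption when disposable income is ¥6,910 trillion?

C = 5659

MPC = (4911 − 3261.4)/(5975 − 3913) = 1649.6/2062 = 0.8
a = 3261.4 − 0.8(3913) = 3261.4 − 3130.4 = 131
C = 131 + 0.8(6910) = 131 + 5528 = 5659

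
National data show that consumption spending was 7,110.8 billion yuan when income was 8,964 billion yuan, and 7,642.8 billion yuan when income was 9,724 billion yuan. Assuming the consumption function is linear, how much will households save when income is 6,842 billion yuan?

S = 1216.6

MPC = (7642.8 − 7110.8)/(9724 − 8964) = 532/760 = 0.7
a = 7110.8 − 0.7(8964) = 7110.8 − 6274.8 = 836
C = 836 + 0.7(6842) = 5625.4
S = 6842 − 5625.4 = 1216.6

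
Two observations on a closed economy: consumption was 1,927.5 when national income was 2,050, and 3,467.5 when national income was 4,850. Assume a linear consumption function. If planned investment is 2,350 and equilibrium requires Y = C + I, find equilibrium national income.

MPC = (3467.5 − 1927.5)/(4850 − 2050) = 1540/2800 = 0.55
a = 1927.5 − 0.55(2050) = 800
Equilibrium: Y = 800 + 0.55Y + 2350
0.45Y = 3150, so Y = 3150/0.45 = 7000

Y = 7000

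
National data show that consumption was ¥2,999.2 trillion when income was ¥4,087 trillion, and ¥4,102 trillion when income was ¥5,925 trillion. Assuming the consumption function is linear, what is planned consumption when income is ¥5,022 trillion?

MPC = (4102 − 2999.2)/(5925 − 4087) = 1102.8/1838 = 0.6
a = 2999.2 − 0.6(4087) = 2999.2 − 2452.2 = 547
C = 547 + 0.6(5022) = 547 + 3013.2 = 3560.2

C = 3560.2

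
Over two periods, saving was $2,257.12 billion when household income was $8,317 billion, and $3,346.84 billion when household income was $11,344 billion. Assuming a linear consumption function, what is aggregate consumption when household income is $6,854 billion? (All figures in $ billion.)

C = 5123.56

MPS = ΔS/ΔY = (3346.84 − 2257.12)/(11344 − 8317) = 1089.72/3027 = 0.36
MPC = 1 − MPS = 0.64
Autonomous saving = 2257.12 − 0.36(8317) = -737, so a = 737
C = 737 + 0.64(6854) = 737 + 4386.56 = 5123.56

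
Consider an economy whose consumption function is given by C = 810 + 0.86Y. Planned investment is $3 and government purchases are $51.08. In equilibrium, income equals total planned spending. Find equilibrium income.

Y = C + I + G = 810 + 0.86Y + 3 + 51.08
Y − 0.86Y = 864.08
0.14Y = 864.08, so Y = 864.08/0.14 = 6172

Y = 6172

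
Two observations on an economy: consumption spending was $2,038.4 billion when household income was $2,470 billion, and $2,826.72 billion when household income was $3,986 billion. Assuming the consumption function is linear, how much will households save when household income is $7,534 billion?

MPC = (2826.72 − 2038.4)/(3986 − 2470) = 788.32/1516 = 0.52
a = 2038.4 − 0.52(2470) = 2038.4 − 1284.4 = 754
C = 754 + 0.52(7534) = 4671.68
S = 7534 − 4671.68 = 2862.32

S = 2862.32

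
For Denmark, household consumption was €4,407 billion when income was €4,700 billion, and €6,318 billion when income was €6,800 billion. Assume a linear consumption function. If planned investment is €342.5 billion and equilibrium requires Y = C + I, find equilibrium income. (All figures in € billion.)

Y = 5250

MPC = (6318 − 4407)/(6800 − 4700) = 1911/2100 = 0.91
a = 4407 − 0.91(4700) = 130
Equilibrium: Y = 130 + 0.91Y + 342.5
0.09Y = 472.5, so Y = 472.5/0.09 = 5250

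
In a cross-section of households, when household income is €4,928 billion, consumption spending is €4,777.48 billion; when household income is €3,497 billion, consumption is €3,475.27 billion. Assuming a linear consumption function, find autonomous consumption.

a = 293

MPC = ΔC/ΔY = (4777.48 − 3475.27)/(4928 − 3497) = 1302.21/1431 = 0.91
a = C − MPC·Y = 3475.27 − 0.91(3497) = 3475.27 − 3182.27 = 293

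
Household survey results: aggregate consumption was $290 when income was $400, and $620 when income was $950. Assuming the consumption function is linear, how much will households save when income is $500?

S = 150

MPC = (620 − 290)/(950 − 400) = 330/550 = 0.6
a = 290 − 0.6(400) = 290 − 240 = 50
C = 50 + 0.6(500) = 350
S = 500 − 350 = 150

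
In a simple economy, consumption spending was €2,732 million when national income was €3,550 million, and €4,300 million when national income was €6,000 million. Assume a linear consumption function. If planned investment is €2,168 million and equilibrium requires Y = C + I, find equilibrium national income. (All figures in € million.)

MPC = (4300 − 2732)/(6000 − 3550) = 1568/2450 = 0.64
a = 2732 − 0.64(3550) = 460
Equilibrium: Y = 460 + 0.64Y + 2168
0.36Y = 2628, so Y = 2628/0.36 = 7300

Y = 7300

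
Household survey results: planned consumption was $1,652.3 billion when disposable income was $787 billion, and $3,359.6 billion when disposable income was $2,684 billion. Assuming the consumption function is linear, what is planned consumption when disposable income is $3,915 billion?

C = 4467.5

MPC = (3359.6 − 1652.3)/(2684 − 787) = 1707.3/1897 = 0.9
a = 1652.3 − 0.9(787) = 1652.3 − 708.3 = 944
C = 944 + 0.9(3915) = 944 + 3523.5 = 4467.5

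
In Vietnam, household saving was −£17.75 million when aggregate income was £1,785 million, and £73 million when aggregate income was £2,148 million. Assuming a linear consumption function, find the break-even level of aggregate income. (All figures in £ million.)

Y = 1856

MPS = ΔS/ΔY = (73 − (-17.75))/(2148 − 1785) = 90.75/363 = 0.25
MPC = 1 − MPS = 0.75
From S(1785) = -17.75: −a + 0.25(1785) = -17.75, so a = 446.25 − (-17.75) = 464
Break-even (S = 0): Y = a/MPS = 464/0.25 = 1856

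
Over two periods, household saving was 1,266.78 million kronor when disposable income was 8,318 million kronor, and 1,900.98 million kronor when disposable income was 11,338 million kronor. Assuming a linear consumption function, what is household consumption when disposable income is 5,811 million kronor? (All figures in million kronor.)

C = 5070.69

MPS = ΔS/ΔY = (1900.98 − 1266.78)/(11338 − 8318) = 634.2/3020 = 0.21
MPC = 1 − MPS = 0.79
Autonomous saving = 1266.78 − 0.21(8318) = -480, so a = 480
C = 480 + 0.79(5811) = 480 + 4590.69 = 5070.69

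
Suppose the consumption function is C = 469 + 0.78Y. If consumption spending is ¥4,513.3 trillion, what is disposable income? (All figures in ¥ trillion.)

469 + 0.78Y = 4513.3
0.78Y = 4044.3, so Y = 4044.3/0.78 = 5185

Y = 5185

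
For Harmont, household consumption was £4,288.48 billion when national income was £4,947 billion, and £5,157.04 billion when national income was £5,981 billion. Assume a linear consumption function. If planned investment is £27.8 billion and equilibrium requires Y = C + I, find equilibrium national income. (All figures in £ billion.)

Y = 1005

MPC = (5157.04 − 4288.48)/(5981 − 4947) = 868.56/1034 = 0.84
a = 4288.48 − 0.84(4947) = 133
Equilibrium: Y = 133 + 0.84Y + 27.8
0.16Y = 160.8, so Y = 160.8/0.16 = 1005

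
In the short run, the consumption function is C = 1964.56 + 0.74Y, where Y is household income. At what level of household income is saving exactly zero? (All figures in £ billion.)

At break-even, C = Y: 1964.56 + 0.74Y = Y
0.26Y = 1964.56, so Y = 1964.56/0.26 = 7556

Y = 7556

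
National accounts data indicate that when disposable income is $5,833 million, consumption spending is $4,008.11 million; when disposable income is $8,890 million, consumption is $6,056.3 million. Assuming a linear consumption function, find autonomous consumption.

MPC = ΔC/ΔY = (6056.3 − 4008.11)/(8890 − 5833) = 2048.19/3057 = 0.67
a = C − MPC·Y = 4008.11 − 0.67(5833) = 4008.11 − 3908.11 = 100

a = 100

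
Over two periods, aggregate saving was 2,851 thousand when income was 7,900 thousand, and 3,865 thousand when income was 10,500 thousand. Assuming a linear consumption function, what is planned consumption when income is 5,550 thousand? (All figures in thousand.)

C = 3615.5

MPS = ΔS/ΔY = (3865 − 2851)/(10500 − 7900) = 1014/2600 = 0.39
MPC = 1 − MPS = 0.61
Autonomous saving = 2851 − 0.39(7900) = -230, so a = 230
C = 230 + 0.61(5550) = 230 + 3385.5 = 3615.5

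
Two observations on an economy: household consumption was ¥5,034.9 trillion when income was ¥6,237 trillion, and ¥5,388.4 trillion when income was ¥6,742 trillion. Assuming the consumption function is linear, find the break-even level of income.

MPC = (5388.4 − 5034.9)/(6742 − 6237) = 353.5/505 = 0.7
a = 5034.9 − 0.7(6237) = 5034.9 − 4365.9 = 669
Break-even: Y = a/(1−MPC) = 669/0.3 = 2230

Y = 2230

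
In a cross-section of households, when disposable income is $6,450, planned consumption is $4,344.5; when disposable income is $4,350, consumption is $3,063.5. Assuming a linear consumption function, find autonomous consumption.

MPC = ΔC/ΔY = (4344.5 − 3063.5)/(6450 − 4350) = 1281/2100 = 0.61
a = C − MPC·Y = 3063.5 − 0.61(4350) = 3063.5 − 2653.5 = 410

a = 410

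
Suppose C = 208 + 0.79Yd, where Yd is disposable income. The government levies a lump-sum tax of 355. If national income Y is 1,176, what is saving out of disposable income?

Yd = Y − T = 1176 − 355 = 821
C = 208 + 0.79(821) = 208 + 648.59 = 856.59
S = Yd − C = 821 − 856.59 = -35.59

S = -35.59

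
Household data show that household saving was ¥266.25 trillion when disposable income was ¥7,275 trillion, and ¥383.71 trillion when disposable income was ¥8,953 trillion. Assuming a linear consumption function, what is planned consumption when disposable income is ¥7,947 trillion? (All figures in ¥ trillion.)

C = 7633.71

MPS = ΔS/ΔY = (383.71 − 266.25)/(8953 − 7275) = 117.46/1678 = 0.07
MPC = 1 − MPS = 0.93
Autonomous saving = 266.25 − 0.07(7275) = -243, so a = 243
C = 243 + 0.93(7947) = 243 + 7390.71 = 7633.71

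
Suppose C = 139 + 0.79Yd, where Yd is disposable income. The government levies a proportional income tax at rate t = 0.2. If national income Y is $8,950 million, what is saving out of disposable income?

S = 1364.6

Yd = (1 − 0.2)(8950) = 0.8(8950) = 7160
C = 139 + 0.79(7160) = 139 + 5656.4 = 5795.4
S = Yd − C = 7160 − 5795.4 = 1364.6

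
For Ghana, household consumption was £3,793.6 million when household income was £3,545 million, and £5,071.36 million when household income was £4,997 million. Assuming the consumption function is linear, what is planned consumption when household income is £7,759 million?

MPC = (5071.36 − 3793.6)/(4997 − 3545) = 1277.76/1452 = 0.88
a = 3793.6 − 0.88(3545) = 3793.6 − 3119.6 = 674
C = 674 + 0.88(7759) = 674 + 6827.92 = 7501.92

C = 7501.92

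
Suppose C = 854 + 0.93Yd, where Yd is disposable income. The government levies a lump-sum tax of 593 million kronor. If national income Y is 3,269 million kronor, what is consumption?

C = 3342.68

Yd = Y − T = 3269 − 593 = 2676
C = 854 + 0.93(2676) = 854 + 2488.68 = 3342.68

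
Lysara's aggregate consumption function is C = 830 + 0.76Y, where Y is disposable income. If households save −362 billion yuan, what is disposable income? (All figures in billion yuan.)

S = Y − C = -830 + 0.24Y
-830 + 0.24Y = -362, so 0.24Y = 468 and Y = 1950

Y = 1950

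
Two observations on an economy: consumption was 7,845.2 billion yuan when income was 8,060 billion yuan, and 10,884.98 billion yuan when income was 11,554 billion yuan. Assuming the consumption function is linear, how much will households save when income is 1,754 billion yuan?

S = -604.98

MPC = (10884.98 − 7845.2)/(11554 − 8060) = 3039.78/3494 = 0.87
a = 7845.2 − 0.87(8060) = 7845.2 − 7012.2 = 833
C = 833 + 0.87(1754) = 2358.98
S = 1754 − 2358.98 = -604.98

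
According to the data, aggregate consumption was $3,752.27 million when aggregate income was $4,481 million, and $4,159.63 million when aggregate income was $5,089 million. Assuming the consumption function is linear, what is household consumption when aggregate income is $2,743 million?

C = 2587.81

MPC = (4159.63 − 3752.27)/(5089 − 4481) = 407.36/608 = 0.67
a = 3752.27 − 0.67(4481) = 3752.27 − 3002.27 = 750
C = 750 + 0.67(2743) = 750 + 1837.81 = 2587.81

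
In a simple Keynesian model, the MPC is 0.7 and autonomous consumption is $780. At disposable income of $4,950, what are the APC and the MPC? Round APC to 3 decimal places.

MPC = 0.7 (the slope of the consumption function)
C = 780 + 0.7(4950) = 4245, so APC = 4245/4950 = 0.858

APC = 0.858; MPC = 0.7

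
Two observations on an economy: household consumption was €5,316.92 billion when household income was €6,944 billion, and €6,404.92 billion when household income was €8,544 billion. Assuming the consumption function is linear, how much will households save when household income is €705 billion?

MPC = (6404.92 − 5316.92)/(8544 − 6944) = 1088/1600 = 0.68
a = 5316.92 − 0.68(6944) = 5316.92 − 4721.92 = 595
C = 595 + 0.68(705) = 1074.4
S = 705 − 1074.4 = -369.4

S = -369.4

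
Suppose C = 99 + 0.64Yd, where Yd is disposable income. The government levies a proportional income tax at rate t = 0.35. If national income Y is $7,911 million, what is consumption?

Yd = (1 − 0.35)(7911) = 0.65(7911) = 5142.15
C = 99 + 0.64(5142.15) = 99 + 3290.976 = 3389.976

C = 3389.976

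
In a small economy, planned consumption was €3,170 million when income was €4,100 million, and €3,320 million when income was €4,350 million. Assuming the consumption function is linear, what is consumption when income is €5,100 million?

MPC = (3320 − 3170)/(4350 − 4100) = 150/250 = 0.6
a = 3170 − 0.6(4100) = 3170 − 2460 = 710
C = 710 + 0.6(5100) = 710 + 3060 = 3770

C = 3770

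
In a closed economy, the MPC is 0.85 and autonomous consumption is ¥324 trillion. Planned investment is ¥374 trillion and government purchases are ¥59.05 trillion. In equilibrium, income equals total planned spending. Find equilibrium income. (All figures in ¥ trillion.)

Y = C + I + G = 324 + 0.85Y + 374 + 59.05
Y − 0.85Y = 757.05
0.15Y = 757.05, so Y = 757.05/0.15 = 5047

Y = 5047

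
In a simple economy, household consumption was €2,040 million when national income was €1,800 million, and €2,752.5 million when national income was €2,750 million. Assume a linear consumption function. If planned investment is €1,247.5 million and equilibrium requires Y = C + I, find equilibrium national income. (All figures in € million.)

Y = 7750

MPC = (2752.5 − 2040)/(2750 − 1800) = 712.5/950 = 0.75
a = 2040 − 0.75(1800) = 690
Equilibrium: Y = 690 + 0.75Y + 1247.5
0.25Y = 1937.5, so Y = 1937.5/0.25 = 7750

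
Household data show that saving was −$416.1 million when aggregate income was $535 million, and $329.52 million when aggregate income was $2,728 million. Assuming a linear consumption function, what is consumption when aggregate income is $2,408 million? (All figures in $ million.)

MPS = ΔS/ΔY = (329.52 − (-416.1))/(2728 − 535) = 745.62/2193 = 0.34
MPC = 1 − MPS = 0.66
Autonomous saving = -416.1 − 0.34(535) = -598, so a = 598
C = 598 + 0.66(2408) = 598 + 1589.28 = 2187.28

C = 2187.28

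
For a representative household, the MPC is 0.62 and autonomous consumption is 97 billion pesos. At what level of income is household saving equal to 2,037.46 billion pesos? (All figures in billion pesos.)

Y = 5617

S = Y − C = -97 + 0.38Y
-97 + 0.38Y = 2037.46, so 0.38Y = 2134.46 and Y = 5617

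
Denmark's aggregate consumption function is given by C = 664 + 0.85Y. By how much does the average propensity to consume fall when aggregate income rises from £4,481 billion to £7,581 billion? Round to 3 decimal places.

ΔAPC = 0.061

At Y = 4481: C = 664 + 0.85(4481) = 4472.85, APC = 4472.85/4481 = 0.9982
At Y = 7581: C = 7107.85, APC = 7107.85/7581 = 0.9376
Fall in APC = 0.9982 − 0.9376 = 0.0606 ≈ 0.061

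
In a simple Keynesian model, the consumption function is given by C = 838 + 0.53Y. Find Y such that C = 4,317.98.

Y = 6566

838 + 0.53Y = 4317.98
0.53Y = 3479.98, so Y = 3479.98/0.53 = 6566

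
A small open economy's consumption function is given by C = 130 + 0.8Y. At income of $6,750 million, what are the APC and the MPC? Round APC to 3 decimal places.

APC = 0.819; MPC = 0.8

MPC = 0.8 (the slope of the consumption function)
C = 130 + 0.8(6750) = 5530, so APC = 5530/6750 = 0.819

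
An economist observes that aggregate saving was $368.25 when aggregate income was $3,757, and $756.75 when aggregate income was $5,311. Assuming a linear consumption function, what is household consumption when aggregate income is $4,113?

MPS = ΔS/ΔY = (756.75 − 368.25)/(5311 − 3757) = 388.5/1554 = 0.25
MPC = 1 − MPS = 0.75
Autonomous saving = 368.25 − 0.25(3757) = -571, so a = 571
C = 571 + 0.75(4113) = 571 + 3084.75 = 3655.75

C = 3655.75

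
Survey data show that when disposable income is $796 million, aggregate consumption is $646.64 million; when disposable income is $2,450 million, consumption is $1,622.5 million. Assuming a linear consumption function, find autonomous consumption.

MPC = ΔC/ΔY = (1622.5 − 646.64)/(2450 − 796) = 975.86/1654 = 0.59
a = C − MPC·Y = 646.64 − 0.59(796) = 646.64 − 469.64 = 177

a = 177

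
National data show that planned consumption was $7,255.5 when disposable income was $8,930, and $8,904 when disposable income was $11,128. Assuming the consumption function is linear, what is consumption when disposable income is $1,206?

C = 1462.5

MPC = (8904 − 7255.5)/(11128 − 8930) = 1648.5/2198 = 0.75
a = 7255.5 − 0.75(8930) = 7255.5 − 6697.5 = 558
C = 558 + 0.75(1206) = 558 + 904.5 = 1462.5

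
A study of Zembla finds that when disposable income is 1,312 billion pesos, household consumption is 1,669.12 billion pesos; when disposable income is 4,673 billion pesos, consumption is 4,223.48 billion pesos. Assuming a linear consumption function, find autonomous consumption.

MPC = ΔC/ΔY = (4223.48 − 1669.12)/(4673 − 1312) = 2554.36/3361 = 0.76
a = C − MPC·Y = 1669.12 − 0.76(1312) = 1669.12 − 997.12 = 672

a = 672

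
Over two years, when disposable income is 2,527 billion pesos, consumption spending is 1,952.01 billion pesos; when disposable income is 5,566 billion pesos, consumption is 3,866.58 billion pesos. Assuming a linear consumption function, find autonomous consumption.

MPC = ΔC/ΔY = (3866.58 − 1952.01)/(5566 − 2527) = 1914.57/3039 = 0.63
a = C − MPC·Y = 1952.01 − 0.63(2527) = 1952.01 − 1592.01 = 360

a = 360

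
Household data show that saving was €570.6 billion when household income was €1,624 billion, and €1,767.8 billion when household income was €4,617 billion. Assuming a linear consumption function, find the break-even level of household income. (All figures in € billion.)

Y = 197.5

MPS = ΔS/ΔY = (1767.8 − 570.6)/(4617 − 1624) = 1197.2/2993 = 0.4
MPC = 1 − MPS = 0.6
From S(1624) = 570.6: −a + 0.4(1624) = 570.6, so a = 649.6 − 570.6 = 79
Break-even (S = 0): Y = a/MPS = 79/0.4 = 197.5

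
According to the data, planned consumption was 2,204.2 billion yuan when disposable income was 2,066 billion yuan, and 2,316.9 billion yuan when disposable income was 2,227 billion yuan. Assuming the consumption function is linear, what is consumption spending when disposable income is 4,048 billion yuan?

C = 3591.6

MPC = (2316.9 − 2204.2)/(2227 − 2066) = 112.7/161 = 0.7
a = 2204.2 − 0.7(2066) = 2204.2 − 1446.2 = 758
C = 758 + 0.7(4048) = 758 + 2833.6 = 3591.6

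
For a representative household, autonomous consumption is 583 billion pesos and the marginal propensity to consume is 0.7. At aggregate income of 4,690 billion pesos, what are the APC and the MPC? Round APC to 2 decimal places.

MPC = 0.7 (the slope of the consumption function)
C = 583 + 0.7(4690) = 3866, so APC = 3866/4690 = 0.82

APC = 0.82; MPC = 0.7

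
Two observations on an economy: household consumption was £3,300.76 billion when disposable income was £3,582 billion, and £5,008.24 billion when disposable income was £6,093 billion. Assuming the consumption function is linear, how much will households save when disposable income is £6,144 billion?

S = 1101.08

MPC = (5008.24 − 3300.76)/(6093 − 3582) = 1707.48/2511 = 0.68
a = 3300.76 − 0.68(3582) = 3300.76 − 2435.76 = 865
C = 865 + 0.68(6144) = 5042.92
S = 6144 − 5042.92 = 1101.08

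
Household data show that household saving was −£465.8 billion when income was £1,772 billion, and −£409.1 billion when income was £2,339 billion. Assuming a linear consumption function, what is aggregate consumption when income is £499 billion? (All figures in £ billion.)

MPS = ΔS/ΔY = (-409.1 − (-465.8))/(2339 − 1772) = 56.7/567 = 0.1
MPC = 1 − MPS = 0.9
Autonomous saving = -465.8 − 0.1(1772) = -643, so a = 643
C = 643 + 0.9(499) = 643 + 449.1 = 1092.1

C = 1092.1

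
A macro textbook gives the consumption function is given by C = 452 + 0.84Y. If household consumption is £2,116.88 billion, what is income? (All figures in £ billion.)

Y = 1982

452 + 0.84Y = 2116.88
0.84Y = 1664.88, so Y = 1664.88/0.84 = 1982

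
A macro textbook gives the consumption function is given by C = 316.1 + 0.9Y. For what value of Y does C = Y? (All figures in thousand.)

Y = 3161

At break-even, C = Y: 316.1 + 0.9Y = Y
0.1Y = 316.1, so Y = 316.1/0.1 = 3161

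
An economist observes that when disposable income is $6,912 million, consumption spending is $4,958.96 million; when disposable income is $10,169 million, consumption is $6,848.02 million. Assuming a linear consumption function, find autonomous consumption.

MPC = ΔC/ΔY = (6848.02 − 4958.96)/(10169 − 6912) = 1889.06/3257 = 0.58
a = C − MPC·Y = 4958.96 − 0.58(6912) = 4958.96 − 4008.96 = 950

a = 950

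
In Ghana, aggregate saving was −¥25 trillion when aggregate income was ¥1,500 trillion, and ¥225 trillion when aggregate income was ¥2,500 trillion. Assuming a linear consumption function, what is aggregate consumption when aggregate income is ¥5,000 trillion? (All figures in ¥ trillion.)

C = 4150

MPS = ΔS/ΔY = (225 − (-25))/(2500 − 1500) = 250/1000 = 0.25
MPC = 1 − MPS = 0.75
Autonomous saving = -25 − 0.25(1500) = -400, so a = 400
C = 400 + 0.75(5000) = 400 + 3750 = 4150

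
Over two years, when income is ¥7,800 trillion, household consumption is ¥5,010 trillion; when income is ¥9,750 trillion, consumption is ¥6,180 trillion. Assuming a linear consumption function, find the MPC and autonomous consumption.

MPC = ΔC/ΔY = (6180 − 5010)/(9750 − 7800) = 1170/1950 = 0.6
a = C − MPC·Y = 5010 − 0.6(7800) = 5010 − 4680 = 330

MPC = 0.6; a = 330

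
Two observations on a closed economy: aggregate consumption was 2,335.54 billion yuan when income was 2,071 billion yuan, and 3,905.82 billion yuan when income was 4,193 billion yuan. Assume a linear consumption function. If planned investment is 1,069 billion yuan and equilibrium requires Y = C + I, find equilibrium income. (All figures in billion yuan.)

MPC = (3905.82 − 2335.54)/(4193 − 2071) = 1570.28/2122 = 0.74
a = 2335.54 − 0.74(2071) = 803
Equilibrium: Y = 803 + 0.74Y + 1069
0.26Y = 1872, so Y = 1872/0.26 = 7200

Y = 7200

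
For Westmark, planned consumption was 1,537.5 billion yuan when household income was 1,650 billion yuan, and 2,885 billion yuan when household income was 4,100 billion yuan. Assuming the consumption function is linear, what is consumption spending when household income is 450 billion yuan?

MPC = (2885 − 1537.5)/(4100 − 1650) = 1347.5/2450 = 0.55
a = 1537.5 − 0.55(1650) = 1537.5 − 907.5 = 630
C = 630 + 0.55(450) = 630 + 247.5 = 877.5

C = 877.5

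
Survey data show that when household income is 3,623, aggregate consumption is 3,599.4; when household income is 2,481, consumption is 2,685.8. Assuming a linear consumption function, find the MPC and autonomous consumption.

MPC = ΔC/ΔY = (3599.4 − 2685.8)/(3623 − 2481) = 913.6/1142 = 0.8
a = C − MPC·Y = 2685.8 − 0.8(2481) = 2685.8 − 1984.8 = 701

MPC = 0.8; a = 701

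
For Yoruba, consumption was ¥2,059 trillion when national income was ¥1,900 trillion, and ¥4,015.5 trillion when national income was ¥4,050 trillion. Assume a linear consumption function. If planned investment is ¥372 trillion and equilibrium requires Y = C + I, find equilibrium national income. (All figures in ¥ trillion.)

Y = 7800

MPC = (4015.5 − 2059)/(4050 − 1900) = 1956.5/2150 = 0.91
a = 2059 − 0.91(1900) = 330
Equilibrium: Y = 330 + 0.91Y + 372
0.09Y = 702, so Y = 702/0.09 = 7800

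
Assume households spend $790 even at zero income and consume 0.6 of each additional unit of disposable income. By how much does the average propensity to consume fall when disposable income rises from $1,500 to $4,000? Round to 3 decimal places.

ΔAPC = 0.329

At Y = 1500: C = 790 + 0.6(1500) = 1690, APC = 1690/1500 = 1.1267
At Y = 4000: C = 3190, APC = 3190/4000 = 0.7975
Fall in APC = 1.1267 − 0.7975 = 0.3292 ≈ 0.329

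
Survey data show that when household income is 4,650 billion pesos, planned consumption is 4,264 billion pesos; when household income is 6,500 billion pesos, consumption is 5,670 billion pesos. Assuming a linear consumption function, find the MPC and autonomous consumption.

MPC = ΔC/ΔY = (5670 − 4264)/(6500 − 4650) = 1406/1850 = 0.76
a = C − MPC·Y = 4264 − 0.76(4650) = 4264 − 3534 = 730

MPC = 0.76; a = 730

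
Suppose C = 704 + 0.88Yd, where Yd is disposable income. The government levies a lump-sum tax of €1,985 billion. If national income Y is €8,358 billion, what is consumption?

Yd = Y − T = 8358 − 1985 = 6373
C = 704 + 0.88(6373) = 704 + 5608.24 = 6312.24

C = 6312.24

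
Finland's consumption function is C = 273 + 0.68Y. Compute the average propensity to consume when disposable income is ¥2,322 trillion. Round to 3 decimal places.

C = 273 + 0.68(2322) = 1851.96
APC = C/Y = 1851.96/2322 = 0.798

APC = 0.798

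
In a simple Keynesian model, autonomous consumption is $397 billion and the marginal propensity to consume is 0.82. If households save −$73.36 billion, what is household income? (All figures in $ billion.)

S = Y − C = -397 + 0.18Y
-397 + 0.18Y = -73.36, so 0.18Y = 323.64 and Y = 1798

Y = 1798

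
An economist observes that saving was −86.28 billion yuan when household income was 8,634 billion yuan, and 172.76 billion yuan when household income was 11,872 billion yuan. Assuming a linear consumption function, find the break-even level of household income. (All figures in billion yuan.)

MPS = ΔS/ΔY = (172.76 − (-86.28))/(11872 − 8634) = 259.04/3238 = 0.08
MPC = 1 − MPS = 0.92
From S(8634) = -86.28: −a + 0.08(8634) = -86.28, so a = 690.72 − (-86.28) = 777
Break-even (S = 0): Y = a/MPS = 777/0.08 = 9712.5

Y = 9712.5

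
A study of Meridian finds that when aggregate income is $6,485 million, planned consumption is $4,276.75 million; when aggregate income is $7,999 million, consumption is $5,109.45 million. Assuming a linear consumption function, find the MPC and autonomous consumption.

MPC = ΔC/ΔY = (5109.45 − 4276.75)/(7999 − 6485) = 832.7/1514 = 0.55
a = C − MPC·Y = 4276.75 − 0.55(6485) = 4276.75 − 3566.75 = 710

MPC = 0.55; a = 710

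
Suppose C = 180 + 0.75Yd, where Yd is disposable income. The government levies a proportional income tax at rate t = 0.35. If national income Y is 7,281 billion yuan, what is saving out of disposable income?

S = 1003.1625

Yd = (1 − 0.35)(7281) = 0.65(7281) = 4732.65
C = 180 + 0.75(4732.65) = 180 + 3549.4875 = 3729.4875
S = Yd − C = 4732.65 − 3729.4875 = 1003.1625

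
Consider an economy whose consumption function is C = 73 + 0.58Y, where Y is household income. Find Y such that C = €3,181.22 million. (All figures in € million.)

73 + 0.58Y = 3181.22
0.58Y = 3108.22, so Y = 3108.22/0.58 = 5359

Y = 5359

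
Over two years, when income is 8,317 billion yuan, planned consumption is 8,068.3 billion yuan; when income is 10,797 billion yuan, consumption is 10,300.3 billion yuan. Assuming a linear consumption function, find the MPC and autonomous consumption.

MPC = 0.9; a = 583

MPC = ΔC/ΔY = (10300.3 − 8068.3)/(10797 − 8317) = 2232/2480 = 0.9
a = C − MPC·Y = 8068.3 − 0.9(8317) = 8068.3 − 7485.3 = 583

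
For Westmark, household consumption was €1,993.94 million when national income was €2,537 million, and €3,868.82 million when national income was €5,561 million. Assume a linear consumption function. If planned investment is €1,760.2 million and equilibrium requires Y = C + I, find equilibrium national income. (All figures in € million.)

Y = 5740

MPC = (3868.82 − 1993.94)/(5561 − 2537) = 1874.88/3024 = 0.62
a = 1993.94 − 0.62(2537) = 421
Equilibrium: Y = 421 + 0.62Y + 1760.2
0.38Y = 2181.2, so Y = 2181.2/0.38 = 5740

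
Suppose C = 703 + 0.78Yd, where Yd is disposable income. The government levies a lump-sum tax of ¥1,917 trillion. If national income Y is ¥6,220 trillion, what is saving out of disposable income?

Yd = Y − T = 6220 − 1917 = 4303
C = 703 + 0.78(4303) = 703 + 3356.34 = 4059.34
S = Yd − C = 4303 − 4059.34 = 243.66

S = 243.66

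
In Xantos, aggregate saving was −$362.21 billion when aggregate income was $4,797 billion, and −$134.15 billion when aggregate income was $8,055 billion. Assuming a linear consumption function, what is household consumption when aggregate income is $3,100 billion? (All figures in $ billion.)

MPS = ΔS/ΔY = (-134.15 − (-362.21))/(8055 − 4797) = 228.06/3258 = 0.07
MPC = 1 − MPS = 0.93
Autonomous saving = -362.21 − 0.07(4797) = -698, so a = 698
C = 698 + 0.93(3100) = 698 + 2883 = 3581

C = 3581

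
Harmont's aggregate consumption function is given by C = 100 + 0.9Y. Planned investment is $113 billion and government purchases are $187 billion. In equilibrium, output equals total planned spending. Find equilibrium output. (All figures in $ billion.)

Y = C + I + G = 100 + 0.9Y + 113 + 187
Y − 0.9Y = 400
0.1Y = 400, so Y = 400/0.1 = 4000

Y = 4000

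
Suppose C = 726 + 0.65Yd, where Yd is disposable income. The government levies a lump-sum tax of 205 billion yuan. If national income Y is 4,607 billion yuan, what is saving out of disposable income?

S = 814.7

Yd = Y − T = 4607 − 205 = 4402
C = 726 + 0.65(4402) = 726 + 2861.3 = 3587.3
S = Yd − C = 4402 − 3587.3 = 814.7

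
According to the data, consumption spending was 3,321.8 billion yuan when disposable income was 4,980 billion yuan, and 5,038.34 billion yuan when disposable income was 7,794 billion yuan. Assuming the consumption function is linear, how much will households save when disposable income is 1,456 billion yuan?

S = 283.84

MPC = (5038.34 − 3321.8)/(7794 − 4980) = 1716.54/2814 = 0.61
a = 3321.8 − 0.61(4980) = 3321.8 − 3037.8 = 284
C = 284 + 0.61(1456) = 1172.16
S = 1456 − 1172.16 = 283.84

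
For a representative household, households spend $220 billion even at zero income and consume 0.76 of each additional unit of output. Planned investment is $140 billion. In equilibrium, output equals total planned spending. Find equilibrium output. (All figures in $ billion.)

Y = C + I = 220 + 0.76Y + 140
Y − 0.76Y = 360
0.24Y = 360, so Y = 360/0.24 = 1500

Y = 1500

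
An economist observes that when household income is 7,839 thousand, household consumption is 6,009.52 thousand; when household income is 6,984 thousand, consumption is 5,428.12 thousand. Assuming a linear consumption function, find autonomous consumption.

MPC = ΔC/ΔY = (6009.52 − 5428.12)/(7839 − 6984) = 581.4/855 = 0.68
a = C − MPC·Y = 5428.12 − 0.68(6984) = 5428.12 − 4749.12 = 679

a = 679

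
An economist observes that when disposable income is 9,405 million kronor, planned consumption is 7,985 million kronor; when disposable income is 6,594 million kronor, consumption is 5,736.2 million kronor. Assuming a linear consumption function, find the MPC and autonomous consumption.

MPC = 0.8; a = 461

MPC = ΔC/ΔY = (7985 − 5736.2)/(9405 − 6594) = 2248.8/2811 = 0.8
a = C − MPC·Y = 5736.2 − 0.8(6594) = 5736.2 − 5275.2 = 461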